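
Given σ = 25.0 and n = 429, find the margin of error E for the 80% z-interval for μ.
Margin of error = 1.55

Margin of error = z* · σ/√n
= 1.282 · 25.0/√429
= 1.282 · 25.0/20.7123
= 1.55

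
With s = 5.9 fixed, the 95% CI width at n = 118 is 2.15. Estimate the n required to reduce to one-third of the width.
n ≈ 1062

CI width ∝ 1/√n
To reduce width by factor 3, need √n to grow by 3 → need 3² = 9 times as many samples.

Current: n = 118, width = 2.15
New: n = 1062, width ≈ 0.71

Width reduced by factor of 2.15/0.71 = 3.03.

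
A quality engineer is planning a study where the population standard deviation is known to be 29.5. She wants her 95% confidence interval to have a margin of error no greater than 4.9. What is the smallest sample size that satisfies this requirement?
n ≥ 140

For margin E ≤ 4.9:
n ≥ (z* · σ / E)²
n ≥ (1.960 · 29.5 / 4.9)²
n ≥ 139.24

Minimum n = 140 (rounding up)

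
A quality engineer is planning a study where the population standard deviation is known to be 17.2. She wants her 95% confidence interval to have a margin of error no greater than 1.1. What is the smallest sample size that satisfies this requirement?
n ≥ 940

For margin E ≤ 1.1:
n ≥ (z* · σ / E)²
n ≥ (1.960 · 17.2 / 1.1)²
n ≥ 939.26

Minimum n = 940 (rounding up)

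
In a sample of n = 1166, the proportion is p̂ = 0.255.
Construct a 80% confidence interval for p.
(0.239, 0.271)

Proportion CI:
SE = √(p̂(1-p̂)/n) = √(0.255 · 0.745 / 1166) = 0.01276

z* = 1.282
Margin = z* · SE = 1.282 · 0.01276 = 0.0164

CI: 0.255 ± 0.0164 = (0.239, 0.271)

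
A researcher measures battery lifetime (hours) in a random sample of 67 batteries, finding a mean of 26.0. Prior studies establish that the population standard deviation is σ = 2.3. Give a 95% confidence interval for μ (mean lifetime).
(25.45, 26.55)

z-interval (σ known):
z* = 1.960 for 95% confidence

Margin of error = z* · σ/√n = 1.960 · 2.3/√67 = 0.55

CI: (26.0 - 0.55, 26.0 + 0.55) = (25.45, 26.55)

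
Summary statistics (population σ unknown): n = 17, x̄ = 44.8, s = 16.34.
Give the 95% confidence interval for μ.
(36.40, 53.20)

t-interval (σ unknown):
df = n - 1 = 16
t* = 2.120 for 95% confidence

Margin of error = t* · s/√n = 2.120 · 16.34/√17 = 8.40

CI: (36.40, 53.20)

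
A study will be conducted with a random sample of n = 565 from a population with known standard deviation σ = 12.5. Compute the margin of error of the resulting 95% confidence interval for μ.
Margin of error = 1.03

Margin of error = z* · σ/√n
= 1.960 · 12.5/√565
= 1.960 · 12.5/23.7697
= 1.03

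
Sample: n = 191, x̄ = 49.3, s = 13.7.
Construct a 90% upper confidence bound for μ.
μ ≤ 50.57

Upper bound (one-sided):
t* = 1.286 (one-sided for 90%)
Upper bound = x̄ + t* · s/√n = 49.3 + 1.286 · 13.7/√191 = 50.57

We are 90% confident that μ ≤ 50.57.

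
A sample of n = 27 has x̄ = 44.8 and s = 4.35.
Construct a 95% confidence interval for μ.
(43.08, 46.52)

t-interval (σ unknown):
df = n - 1 = 26
t* = 2.056 for 95% confidence

Margin of error = t* · s/√n = 2.056 · 4.35/√27 = 1.72

CI: (43.08, 46.52)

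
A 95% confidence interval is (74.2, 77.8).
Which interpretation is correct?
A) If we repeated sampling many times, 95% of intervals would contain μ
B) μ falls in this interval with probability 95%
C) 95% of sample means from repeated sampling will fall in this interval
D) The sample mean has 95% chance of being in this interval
A

A) Correct — this is the frequentist long-run coverage interpretation.
B) Wrong — μ is fixed; the randomness lives in the interval, not in μ.
C) Wrong — coverage applies to intervals containing μ, not to future x̄ values.
D) Wrong — x̄ is observed and sits in the interval by construction.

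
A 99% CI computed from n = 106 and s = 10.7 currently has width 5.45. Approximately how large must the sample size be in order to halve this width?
n ≈ 424

CI width ∝ 1/√n
To reduce width by factor 2, need √n to grow by 2 → need 2² = 4 times as many samples.

Current: n = 106, width = 5.45
New: n = 424, width ≈ 2.69

Width reduced by factor of 5.45/2.69 = 2.03.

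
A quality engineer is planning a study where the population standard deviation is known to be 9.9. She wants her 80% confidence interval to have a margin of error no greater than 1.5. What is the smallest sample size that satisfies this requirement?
n ≥ 72

For margin E ≤ 1.5:
n ≥ (z* · σ / E)²
n ≥ (1.282 · 9.9 / 1.5)²
n ≥ 71.59

Minimum n = 72 (rounding up)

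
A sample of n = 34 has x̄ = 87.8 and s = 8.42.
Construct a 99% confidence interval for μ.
(83.85, 91.75)

t-interval (σ unknown):
df = n - 1 = 33
t* = 2.733 for 99% confidence

Margin of error = t* · s/√n = 2.733 · 8.42/√34 = 3.95

CI: (83.85, 91.75)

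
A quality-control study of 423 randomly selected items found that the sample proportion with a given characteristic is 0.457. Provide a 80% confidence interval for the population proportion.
(0.426, 0.488)

Proportion CI:
SE = √(p̂(1-p̂)/n) = √(0.457 · 0.543 / 423) = 0.02422

z* = 1.282
Margin = z* · SE = 1.282 · 0.02422 = 0.0311

CI: 0.457 ± 0.0311 = (0.426, 0.488)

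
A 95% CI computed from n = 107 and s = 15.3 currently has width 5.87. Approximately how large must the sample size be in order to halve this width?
n ≈ 428

CI width ∝ 1/√n
To reduce width by factor 2, need √n to grow by 2 → need 2² = 4 times as many samples.

Current: n = 107, width = 5.87
New: n = 428, width ≈ 2.91

Width reduced by factor of 5.87/2.91 = 2.02.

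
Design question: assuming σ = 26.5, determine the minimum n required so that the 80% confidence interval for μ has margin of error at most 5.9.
n ≥ 34

For margin E ≤ 5.9:
n ≥ (z* · σ / E)²
n ≥ (1.282 · 26.5 / 5.9)²
n ≥ 33.16

Minimum n = 34 (rounding up)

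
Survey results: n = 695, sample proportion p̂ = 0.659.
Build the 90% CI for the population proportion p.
(0.629, 0.689)

Proportion CI:
SE = √(p̂(1-p̂)/n) = √(0.659 · 0.341 / 695) = 0.01798

z* = 1.645
Margin = z* · SE = 1.645 · 0.01798 = 0.0296

CI: 0.659 ± 0.0296 = (0.629, 0.689)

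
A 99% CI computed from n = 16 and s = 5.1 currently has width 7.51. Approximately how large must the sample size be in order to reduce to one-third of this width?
n ≈ 144

CI width ∝ 1/√n
To reduce width by factor 3, need √n to grow by 3 → need 3² = 9 times as many samples.

Current: n = 16, width = 7.51
New: n = 144, width ≈ 2.22

Width reduced by factor of 7.51/2.22 = 3.38.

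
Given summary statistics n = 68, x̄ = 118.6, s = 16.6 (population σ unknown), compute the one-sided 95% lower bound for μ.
μ ≥ 115.24

Lower bound (one-sided):
t* = 1.668 (one-sided for 95%)
Lower bound = x̄ - t* · s/√n = 118.6 - 1.668 · 16.6/√68 = 115.24

We are 95% confident that μ ≥ 115.24.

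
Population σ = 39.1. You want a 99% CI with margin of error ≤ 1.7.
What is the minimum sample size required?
n ≥ 3511

For margin E ≤ 1.7:
n ≥ (z* · σ / E)²
n ≥ (2.576 · 39.1 / 1.7)²
n ≥ 3510.33

Minimum n = 3511 (rounding up)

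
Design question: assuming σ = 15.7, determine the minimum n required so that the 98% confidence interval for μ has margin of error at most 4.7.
n ≥ 61

For margin E ≤ 4.7:
n ≥ (z* · σ / E)²
n ≥ (2.326 · 15.7 / 4.7)²
n ≥ 60.37

Minimum n = 61 (rounding up)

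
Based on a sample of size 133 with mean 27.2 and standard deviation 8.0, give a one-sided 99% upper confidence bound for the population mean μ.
μ ≤ 28.83

Upper bound (one-sided):
t* = 2.355 (one-sided for 99%)
Upper bound = x̄ + t* · s/√n = 27.2 + 2.355 · 8.0/√133 = 28.83

We are 99% confident that μ ≤ 28.83.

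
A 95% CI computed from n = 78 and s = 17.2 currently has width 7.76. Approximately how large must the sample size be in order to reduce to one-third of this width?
n ≈ 702

CI width ∝ 1/√n
To reduce width by factor 3, need √n to grow by 3 → need 3² = 9 times as many samples.

Current: n = 78, width = 7.76
New: n = 702, width ≈ 2.55

Width reduced by factor of 7.76/2.55 = 3.04.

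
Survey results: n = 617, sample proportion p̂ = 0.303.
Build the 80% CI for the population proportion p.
(0.279, 0.327)

Proportion CI:
SE = √(p̂(1-p̂)/n) = √(0.303 · 0.697 / 617) = 0.01850

z* = 1.282
Margin = z* · SE = 1.282 · 0.01850 = 0.0237

CI: 0.303 ± 0.0237 = (0.279, 0.327)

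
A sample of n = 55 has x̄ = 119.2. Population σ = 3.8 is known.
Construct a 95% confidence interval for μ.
(118.20, 120.20)

z-interval (σ known):
z* = 1.960 for 95% confidence

Margin of error = z* · σ/√n = 1.960 · 3.8/√55 = 1.00

CI: (119.2 - 1.00, 119.2 + 1.00) = (118.20, 120.20)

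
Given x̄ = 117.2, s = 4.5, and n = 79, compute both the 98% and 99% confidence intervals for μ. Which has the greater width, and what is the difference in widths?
99% CI is wider by 0.27

df = 78
98% CI: t* = 2.375, (116.00, 118.40), width = 2 · t* · s/√n = 2.40
99% CI: t* = 2.640, (115.86, 118.54), width = 2 · t* · s/√n = 2.67

The 99% CI is wider by 2.67 - 2.40 = 0.27.
Higher confidence requires a wider interval.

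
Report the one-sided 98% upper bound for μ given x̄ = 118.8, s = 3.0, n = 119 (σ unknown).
μ ≤ 119.37

Upper bound (one-sided):
t* = 2.077 (one-sided for 98%)
Upper bound = x̄ + t* · s/√n = 118.8 + 2.077 · 3.0/√119 = 119.37

We are 98% confident that μ ≤ 119.37.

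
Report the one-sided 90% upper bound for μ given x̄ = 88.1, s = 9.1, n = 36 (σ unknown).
μ ≤ 90.08

Upper bound (one-sided):
t* = 1.306 (one-sided for 90%)
Upper bound = x̄ + t* · s/√n = 88.1 + 1.306 · 9.1/√36 = 90.08

We are 90% confident that μ ≤ 90.08.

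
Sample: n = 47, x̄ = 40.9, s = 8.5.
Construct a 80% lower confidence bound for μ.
μ ≥ 39.85

Lower bound (one-sided):
t* = 0.850 (one-sided for 80%)
Lower bound = x̄ - t* · s/√n = 40.9 - 0.850 · 8.5/√47 = 39.85

We are 80% confident that μ ≥ 39.85.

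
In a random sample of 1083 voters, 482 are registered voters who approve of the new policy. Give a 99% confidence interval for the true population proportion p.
(0.406, 0.484)

Proportion CI:
p̂ = 482/1083 = 0.44506
SE = √(p̂(1-p̂)/n) = √(0.44506 · 0.55494 / 1083) = 0.01510

z* = 2.576
Margin = z* · SE = 2.576 · 0.01510 = 0.0389

CI: 0.44506 ± 0.0389 = (0.406, 0.484)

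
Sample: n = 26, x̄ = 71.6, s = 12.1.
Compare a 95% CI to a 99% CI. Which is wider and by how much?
99% CI is wider by 3.45

df = 25
95% CI: t* = 2.060, (66.71, 76.49), width = 2 · t* · s/√n = 9.78
99% CI: t* = 2.787, (64.99, 78.21), width = 2 · t* · s/√n = 13.23

The 99% CI is wider by 13.23 - 9.78 = 3.45.
Higher confidence requires a wider interval.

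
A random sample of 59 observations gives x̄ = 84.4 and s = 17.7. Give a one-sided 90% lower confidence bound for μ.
μ ≥ 81.41

Lower bound (one-sided):
t* = 1.296 (one-sided for 90%)
Lower bound = x̄ - t* · s/√n = 84.4 - 1.296 · 17.7/√59 = 81.41

We are 90% confident that μ ≥ 81.41.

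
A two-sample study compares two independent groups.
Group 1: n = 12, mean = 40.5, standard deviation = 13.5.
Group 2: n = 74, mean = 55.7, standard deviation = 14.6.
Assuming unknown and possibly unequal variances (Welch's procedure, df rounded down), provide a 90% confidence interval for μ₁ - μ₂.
(-22.65, -7.75)

Difference: x̄₁ - x̄₂ = -15.20
SE = √(s₁²/n₁ + s₂²/n₂) = √(13.5²/12 + 14.6²/74) = 4.2507
df = 15.48 → 15 (Welch–Satterthwaite, rounded down)
t* = 1.753

CI: -15.20 ± 1.753 · 4.2507 = -15.20 ± 7.45 = (-22.65, -7.75)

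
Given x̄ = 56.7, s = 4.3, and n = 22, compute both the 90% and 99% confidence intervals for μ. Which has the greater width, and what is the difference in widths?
99% CI is wider by 2.03

df = 21
90% CI: t* = 1.721, (55.12, 58.28), width = 2 · t* · s/√n = 3.16
99% CI: t* = 2.831, (54.10, 59.30), width = 2 · t* · s/√n = 5.19

The 99% CI is wider by 5.19 - 3.16 = 2.03.
Higher confidence requires a wider interval.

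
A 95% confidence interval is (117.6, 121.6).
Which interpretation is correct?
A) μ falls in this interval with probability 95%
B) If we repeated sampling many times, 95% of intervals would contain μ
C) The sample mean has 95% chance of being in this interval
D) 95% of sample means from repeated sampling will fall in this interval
B

A) Wrong — μ is fixed; the randomness lives in the interval, not in μ.
B) Correct — this is the frequentist long-run coverage interpretation.
C) Wrong — x̄ is observed and sits in the interval by construction.
D) Wrong — coverage applies to intervals containing μ, not to future x̄ values.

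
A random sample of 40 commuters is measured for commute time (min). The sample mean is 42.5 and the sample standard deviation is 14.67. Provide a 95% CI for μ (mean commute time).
(37.81, 47.19)

t-interval (σ unknown):
df = n - 1 = 39
t* = 2.023 for 95% confidence

Margin of error = t* · s/√n = 2.023 · 14.67/√40 = 4.69

CI: (37.81, 47.19)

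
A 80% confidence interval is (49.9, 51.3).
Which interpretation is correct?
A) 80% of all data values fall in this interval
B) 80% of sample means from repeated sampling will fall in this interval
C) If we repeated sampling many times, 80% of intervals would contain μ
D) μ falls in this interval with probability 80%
C

A) Wrong — a CI is about the parameter μ, not individual data values.
B) Wrong — coverage applies to intervals containing μ, not to future x̄ values.
C) Correct — this is the frequentist long-run coverage interpretation.
D) Wrong — μ is fixed; the randomness lives in the interval, not in μ.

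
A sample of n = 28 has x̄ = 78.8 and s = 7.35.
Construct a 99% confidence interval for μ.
(74.95, 82.65)

t-interval (σ unknown):
df = n - 1 = 27
t* = 2.771 for 99% confidence

Margin of error = t* · s/√n = 2.771 · 7.35/√28 = 3.85

CI: (74.95, 82.65)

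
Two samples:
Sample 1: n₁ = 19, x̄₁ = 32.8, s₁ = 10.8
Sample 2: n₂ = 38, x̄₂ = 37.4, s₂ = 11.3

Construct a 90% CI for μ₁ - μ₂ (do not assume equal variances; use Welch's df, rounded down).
(-9.80, 0.60)

Difference: x̄₁ - x̄₂ = -4.60
SE = √(s₁²/n₁ + s₂²/n₂) = √(10.8²/19 + 11.3²/38) = 3.0821
df = 37.62 → 37 (Welch–Satterthwaite, rounded down)
t* = 1.687

CI: -4.60 ± 1.687 · 3.0821 = -4.60 ± 5.20 = (-9.80, 0.60)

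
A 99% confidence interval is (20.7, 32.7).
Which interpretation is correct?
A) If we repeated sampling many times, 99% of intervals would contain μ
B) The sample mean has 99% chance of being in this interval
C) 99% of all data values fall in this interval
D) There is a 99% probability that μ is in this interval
A

A) Correct — this is the frequentist long-run coverage interpretation.
B) Wrong — x̄ is observed and sits in the interval by construction.
C) Wrong — a CI is about the parameter μ, not individual data values.
D) Wrong — μ is fixed; the randomness lives in the interval, not in μ.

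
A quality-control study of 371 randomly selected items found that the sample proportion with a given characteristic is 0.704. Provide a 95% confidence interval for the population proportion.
(0.658, 0.750)

Proportion CI:
SE = √(p̂(1-p̂)/n) = √(0.704 · 0.296 / 371) = 0.02370

z* = 1.960
Margin = z* · SE = 1.960 · 0.02370 = 0.0465

CI: 0.704 ± 0.0465 = (0.658, 0.750)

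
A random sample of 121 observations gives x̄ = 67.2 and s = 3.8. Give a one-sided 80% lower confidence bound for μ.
μ ≥ 66.91

Lower bound (one-sided):
t* = 0.845 (one-sided for 80%)
Lower bound = x̄ - t* · s/√n = 67.2 - 0.845 · 3.8/√121 = 66.91

We are 80% confident that μ ≥ 66.91.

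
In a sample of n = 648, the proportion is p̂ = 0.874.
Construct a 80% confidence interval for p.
(0.857, 0.891)

Proportion CI:
SE = √(p̂(1-p̂)/n) = √(0.874 · 0.126 / 648) = 0.01304

z* = 1.282
Margin = z* · SE = 1.282 · 0.01304 = 0.0167

CI: 0.874 ± 0.0167 = (0.857, 0.891)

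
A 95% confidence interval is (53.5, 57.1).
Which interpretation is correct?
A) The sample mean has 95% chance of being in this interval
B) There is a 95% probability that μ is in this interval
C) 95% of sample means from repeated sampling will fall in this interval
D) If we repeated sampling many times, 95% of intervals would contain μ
D

A) Wrong — x̄ is observed and sits in the interval by construction.
B) Wrong — μ is fixed; the randomness lives in the interval, not in μ.
C) Wrong — coverage applies to intervals containing μ, not to future x̄ values.
D) Correct — this is the frequentist long-run coverage interpretation.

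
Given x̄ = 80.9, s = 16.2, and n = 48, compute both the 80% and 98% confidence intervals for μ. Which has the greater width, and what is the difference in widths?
98% CI is wider by 5.18

df = 47
80% CI: t* = 1.300, (77.86, 83.94), width = 2 · t* · s/√n = 6.08
98% CI: t* = 2.408, (75.27, 86.53), width = 2 · t* · s/√n = 11.26

The 98% CI is wider by 11.26 - 6.08 = 5.18.
Higher confidence requires a wider interval.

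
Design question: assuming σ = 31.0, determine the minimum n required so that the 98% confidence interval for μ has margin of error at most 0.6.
n ≥ 14443

For margin E ≤ 0.6:
n ≥ (z* · σ / E)²
n ≥ (2.326 · 31.0 / 0.6)²
n ≥ 14442.43

Minimum n = 14443 (rounding up)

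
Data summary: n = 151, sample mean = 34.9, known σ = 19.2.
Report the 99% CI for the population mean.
(30.88, 38.92)

z-interval (σ known):
z* = 2.576 for 99% confidence

Margin of error = z* · σ/√n = 2.576 · 19.2/√151 = 4.02

CI: (34.9 - 4.02, 34.9 + 4.02) = (30.88, 38.92)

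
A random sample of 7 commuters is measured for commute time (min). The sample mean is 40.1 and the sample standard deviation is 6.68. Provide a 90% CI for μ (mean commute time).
(35.19, 45.01)

t-interval (σ unknown):
df = n - 1 = 6
t* = 1.943 for 90% confidence

Margin of error = t* · s/√n = 1.943 · 6.68/√7 = 4.91

CI: (35.19, 45.01)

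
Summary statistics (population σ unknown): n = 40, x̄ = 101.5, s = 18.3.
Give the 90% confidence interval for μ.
(96.62, 106.38)

t-interval (σ unknown):
df = n - 1 = 39
t* = 1.685 for 90% confidence

Margin of error = t* · s/√n = 1.685 · 18.3/√40 = 4.88

CI: (96.62, 106.38)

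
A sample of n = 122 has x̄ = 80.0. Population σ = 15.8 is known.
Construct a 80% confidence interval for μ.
(78.17, 81.83)

z-interval (σ known):
z* = 1.282 for 80% confidence

Margin of error = z* · σ/√n = 1.282 · 15.8/√122 = 1.83

CI: (80.0 - 1.83, 80.0 + 1.83) = (78.17, 81.83)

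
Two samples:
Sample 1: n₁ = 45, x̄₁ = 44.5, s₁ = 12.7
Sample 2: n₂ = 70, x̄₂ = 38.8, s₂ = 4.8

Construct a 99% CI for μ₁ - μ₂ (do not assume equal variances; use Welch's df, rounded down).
(0.41, 10.99)

Difference: x̄₁ - x̄₂ = 5.70
SE = √(s₁²/n₁ + s₂²/n₂) = √(12.7²/45 + 4.8²/70) = 1.9782
df = 52.17 → 52 (Welch–Satterthwaite, rounded down)
t* = 2.674

CI: 5.70 ± 2.674 · 1.9782 = 5.70 ± 5.29 = (0.41, 10.99)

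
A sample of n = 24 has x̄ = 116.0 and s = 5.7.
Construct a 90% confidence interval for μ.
(114.01, 117.99)

t-interval (σ unknown):
df = n - 1 = 23
t* = 1.714 for 90% confidence

Margin of error = t* · s/√n = 1.714 · 5.7/√24 = 1.99

CI: (114.01, 117.99)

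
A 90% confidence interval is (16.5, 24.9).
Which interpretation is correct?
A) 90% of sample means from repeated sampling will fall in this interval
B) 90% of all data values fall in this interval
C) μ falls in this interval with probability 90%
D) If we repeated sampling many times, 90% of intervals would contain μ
D

A) Wrong — coverage applies to intervals containing μ, not to future x̄ values.
B) Wrong — a CI is about the parameter μ, not individual data values.
C) Wrong — μ is fixed; the randomness lives in the interval, not in μ.
D) Correct — this is the frequentist long-run coverage interpretation.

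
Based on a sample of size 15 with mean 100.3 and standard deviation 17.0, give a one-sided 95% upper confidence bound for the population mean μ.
μ ≤ 108.03

Upper bound (one-sided):
t* = 1.761 (one-sided for 95%)
Upper bound = x̄ + t* · s/√n = 100.3 + 1.761 · 17.0/√15 = 108.03

We are 95% confident that μ ≤ 108.03.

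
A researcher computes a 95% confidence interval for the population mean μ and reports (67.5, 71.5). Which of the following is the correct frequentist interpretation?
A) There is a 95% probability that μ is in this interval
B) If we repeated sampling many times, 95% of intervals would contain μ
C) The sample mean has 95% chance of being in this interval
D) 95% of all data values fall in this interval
B

A) Wrong — μ is fixed; the randomness lives in the interval, not in μ.
B) Correct — this is the frequentist long-run coverage interpretation.
C) Wrong — x̄ is observed and sits in the interval by construction.
D) Wrong — a CI is about the parameter μ, not individual data values.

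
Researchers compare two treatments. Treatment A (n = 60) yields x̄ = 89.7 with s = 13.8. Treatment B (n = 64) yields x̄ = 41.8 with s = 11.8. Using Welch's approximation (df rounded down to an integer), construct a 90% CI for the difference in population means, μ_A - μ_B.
(44.07, 51.73)

Difference: x̄₁ - x̄₂ = 47.90
SE = √(s₁²/n₁ + s₂²/n₂) = √(13.8²/60 + 11.8²/64) = 2.3129
df = 116.39 → 116 (Welch–Satterthwaite, rounded down)
t* = 1.658

CI: 47.90 ± 1.658 · 2.3129 = 47.90 ± 3.83 = (44.07, 51.73)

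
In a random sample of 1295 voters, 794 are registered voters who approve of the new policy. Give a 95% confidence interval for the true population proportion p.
(0.587, 0.640)

Proportion CI:
p̂ = 794/1295 = 0.61313
SE = √(p̂(1-p̂)/n) = √(0.61313 · 0.38687 / 1295) = 0.01353

z* = 1.960
Margin = z* · SE = 1.960 · 0.01353 = 0.0265

CI: 0.61313 ± 0.0265 = (0.587, 0.640)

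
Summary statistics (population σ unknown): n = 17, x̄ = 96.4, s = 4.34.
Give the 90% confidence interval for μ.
(94.56, 98.24)

t-interval (σ unknown):
df = n - 1 = 16
t* = 1.746 for 90% confidence

Margin of error = t* · s/√n = 1.746 · 4.34/√17 = 1.84

CI: (94.56, 98.24)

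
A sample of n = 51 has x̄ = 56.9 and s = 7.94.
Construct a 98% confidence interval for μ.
(54.23, 59.57)

t-interval (σ unknown):
df = n - 1 = 50
t* = 2.403 for 98% confidence

Margin of error = t* · s/√n = 2.403 · 7.94/√51 = 2.67

CI: (54.23, 59.57)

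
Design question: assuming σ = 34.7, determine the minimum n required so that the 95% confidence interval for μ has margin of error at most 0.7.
n ≥ 9441

For margin E ≤ 0.7:
n ≥ (z* · σ / E)²
n ≥ (1.960 · 34.7 / 0.7)²
n ≥ 9440.07

Minimum n = 9441 (rounding up)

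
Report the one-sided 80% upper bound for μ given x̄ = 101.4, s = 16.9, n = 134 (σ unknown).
μ ≤ 102.63

Upper bound (one-sided):
t* = 0.844 (one-sided for 80%)
Upper bound = x̄ + t* · s/√n = 101.4 + 0.844 · 16.9/√134 = 102.63

We are 80% confident that μ ≤ 102.63.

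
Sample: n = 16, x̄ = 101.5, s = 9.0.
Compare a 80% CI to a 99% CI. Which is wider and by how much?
99% CI is wider by 7.23

df = 15
80% CI: t* = 1.341, (98.48, 104.52), width = 2 · t* · s/√n = 6.03
99% CI: t* = 2.947, (94.87, 108.13), width = 2 · t* · s/√n = 13.26

The 99% CI is wider by 13.26 - 6.03 = 7.23.
Higher confidence requires a wider interval.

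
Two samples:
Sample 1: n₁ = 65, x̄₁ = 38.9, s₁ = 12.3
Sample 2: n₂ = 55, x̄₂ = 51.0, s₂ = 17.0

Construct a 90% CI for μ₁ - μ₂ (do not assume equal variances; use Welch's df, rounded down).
(-16.67, -7.53)

Difference: x̄₁ - x̄₂ = -12.10
SE = √(s₁²/n₁ + s₂²/n₂) = √(12.3²/65 + 17.0²/55) = 2.7536
df = 96.46 → 96 (Welch–Satterthwaite, rounded down)
t* = 1.661

CI: -12.10 ± 1.661 · 2.7536 = -12.10 ± 4.57 = (-16.67, -7.53)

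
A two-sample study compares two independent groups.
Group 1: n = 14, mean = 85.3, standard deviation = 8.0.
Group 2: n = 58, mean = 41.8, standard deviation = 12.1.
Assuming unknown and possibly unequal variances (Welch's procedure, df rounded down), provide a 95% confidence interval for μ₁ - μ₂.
(38.05, 48.95)

Difference: x̄₁ - x̄₂ = 43.50
SE = √(s₁²/n₁ + s₂²/n₂) = √(8.0²/14 + 12.1²/58) = 2.6638
df = 29.28 → 29 (Welch–Satterthwaite, rounded down)
t* = 2.045

CI: 43.50 ± 2.045 · 2.6638 = 43.50 ± 5.45 = (38.05, 48.95)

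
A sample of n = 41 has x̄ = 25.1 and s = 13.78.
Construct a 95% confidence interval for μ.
(20.75, 29.45)

t-interval (σ unknown):
df = n - 1 = 40
t* = 2.021 for 95% confidence

Margin of error = t* · s/√n = 2.021 · 13.78/√41 = 4.35

CI: (20.75, 29.45)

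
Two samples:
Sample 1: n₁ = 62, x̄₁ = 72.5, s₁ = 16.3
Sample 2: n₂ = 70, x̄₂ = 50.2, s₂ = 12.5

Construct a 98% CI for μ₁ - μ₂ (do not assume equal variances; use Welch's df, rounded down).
(16.28, 28.32)

Difference: x̄₁ - x̄₂ = 22.30
SE = √(s₁²/n₁ + s₂²/n₂) = √(16.3²/62 + 12.5²/70) = 2.5529
df = 113.80 → 113 (Welch–Satterthwaite, rounded down)
t* = 2.360

CI: 22.30 ± 2.360 · 2.5529 = 22.30 ± 6.02 = (16.28, 28.32)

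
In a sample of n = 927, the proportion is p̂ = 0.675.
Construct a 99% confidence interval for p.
(0.635, 0.715)

Proportion CI:
SE = √(p̂(1-p̂)/n) = √(0.675 · 0.325 / 927) = 0.01538

z* = 2.576
Margin = z* · SE = 2.576 · 0.01538 = 0.0396

CI: 0.675 ± 0.0396 = (0.635, 0.715)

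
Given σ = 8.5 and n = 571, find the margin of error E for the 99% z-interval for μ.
Margin of error = 0.92

Margin of error = z* · σ/√n
= 2.576 · 8.5/√571
= 2.576 · 8.5/23.8956
= 0.92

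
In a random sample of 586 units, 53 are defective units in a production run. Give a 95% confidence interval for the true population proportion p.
(0.067, 0.114)

Proportion CI:
p̂ = 53/586 = 0.09044
SE = √(p̂(1-p̂)/n) = √(0.09044 · 0.90956 / 586) = 0.01185

z* = 1.960
Margin = z* · SE = 1.960 · 0.01185 = 0.0232

CI: 0.09044 ± 0.0232 = (0.067, 0.114)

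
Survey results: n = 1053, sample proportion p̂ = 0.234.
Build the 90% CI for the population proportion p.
(0.213, 0.255)

Proportion CI:
SE = √(p̂(1-p̂)/n) = √(0.234 · 0.766 / 1053) = 0.01305

z* = 1.645
Margin = z* · SE = 1.645 · 0.01305 = 0.0215

CI: 0.234 ± 0.0215 = (0.213, 0.255)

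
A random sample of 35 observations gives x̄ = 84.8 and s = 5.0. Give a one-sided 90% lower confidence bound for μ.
μ ≥ 83.70

Lower bound (one-sided):
t* = 1.307 (one-sided for 90%)
Lower bound = x̄ - t* · s/√n = 84.8 - 1.307 · 5.0/√35 = 83.70

We are 90% confident that μ ≥ 83.70.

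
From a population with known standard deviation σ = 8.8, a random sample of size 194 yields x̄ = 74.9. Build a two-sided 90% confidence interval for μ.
(73.86, 75.94)

z-interval (σ known):
z* = 1.645 for 90% confidence

Margin of error = z* · σ/√n = 1.645 · 8.8/√194 = 1.04

CI: (74.9 - 1.04, 74.9 + 1.04) = (73.86, 75.94)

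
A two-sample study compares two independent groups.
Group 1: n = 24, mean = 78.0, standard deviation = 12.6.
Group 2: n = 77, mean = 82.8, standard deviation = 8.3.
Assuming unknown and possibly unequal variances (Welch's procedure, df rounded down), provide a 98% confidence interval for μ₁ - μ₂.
(-11.55, 1.95)

Difference: x̄₁ - x̄₂ = -4.80
SE = √(s₁²/n₁ + s₂²/n₂) = √(12.6²/24 + 8.3²/77) = 2.7404
df = 29.48 → 29 (Welch–Satterthwaite, rounded down)
t* = 2.462

CI: -4.80 ± 2.462 · 2.7404 = -4.80 ± 6.75 = (-11.55, 1.95)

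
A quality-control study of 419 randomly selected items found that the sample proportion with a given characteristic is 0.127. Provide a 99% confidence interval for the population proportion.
(0.085, 0.169)

Proportion CI:
SE = √(p̂(1-p̂)/n) = √(0.127 · 0.873 / 419) = 0.01627

z* = 2.576
Margin = z* · SE = 2.576 · 0.01627 = 0.0419

CI: 0.127 ± 0.0419 = (0.085, 0.169)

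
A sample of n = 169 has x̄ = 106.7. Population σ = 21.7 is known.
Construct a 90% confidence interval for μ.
(103.95, 109.45)

z-interval (σ known):
z* = 1.645 for 90% confidence

Margin of error = z* · σ/√n = 1.645 · 21.7/√169 = 2.75

CI: (106.7 - 2.75, 106.7 + 2.75) = (103.95, 109.45)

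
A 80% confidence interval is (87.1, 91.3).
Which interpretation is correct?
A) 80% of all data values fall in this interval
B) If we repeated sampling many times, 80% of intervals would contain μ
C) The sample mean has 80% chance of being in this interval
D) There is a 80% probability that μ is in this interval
B

A) Wrong — a CI is about the parameter μ, not individual data values.
B) Correct — this is the frequentist long-run coverage interpretation.
C) Wrong — x̄ is observed and sits in the interval by construction.
D) Wrong — μ is fixed; the randomness lives in the interval, not in μ.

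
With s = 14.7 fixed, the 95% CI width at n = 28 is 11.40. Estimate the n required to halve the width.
n ≈ 112

CI width ∝ 1/√n
To reduce width by factor 2, need √n to grow by 2 → need 2² = 4 times as many samples.

Current: n = 28, width = 11.40
New: n = 112, width ≈ 5.51

Width reduced by factor of 11.40/5.51 = 2.07.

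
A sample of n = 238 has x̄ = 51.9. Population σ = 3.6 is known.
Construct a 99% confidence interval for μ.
(51.30, 52.50)

z-interval (σ known):
z* = 2.576 for 99% confidence

Margin of error = z* · σ/√n = 2.576 · 3.6/√238 = 0.60

CI: (51.9 - 0.60, 51.9 + 0.60) = (51.30, 52.50)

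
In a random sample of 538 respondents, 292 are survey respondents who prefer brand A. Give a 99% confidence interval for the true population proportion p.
(0.487, 0.598)

Proportion CI:
p̂ = 292/538 = 0.54275
SE = √(p̂(1-p̂)/n) = √(0.54275 · 0.45725 / 538) = 0.02148

z* = 2.576
Margin = z* · SE = 2.576 · 0.02148 = 0.0553

CI: 0.54275 ± 0.0553 = (0.487, 0.598)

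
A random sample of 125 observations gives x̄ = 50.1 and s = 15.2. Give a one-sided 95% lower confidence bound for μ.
μ ≥ 47.85

Lower bound (one-sided):
t* = 1.657 (one-sided for 95%)
Lower bound = x̄ - t* · s/√n = 50.1 - 1.657 · 15.2/√125 = 47.85

We are 95% confident that μ ≥ 47.85.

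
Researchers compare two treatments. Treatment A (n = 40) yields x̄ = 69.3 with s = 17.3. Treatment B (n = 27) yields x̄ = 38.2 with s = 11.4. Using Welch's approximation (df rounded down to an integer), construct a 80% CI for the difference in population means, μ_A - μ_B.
(26.56, 35.64)

Difference: x̄₁ - x̄₂ = 31.10
SE = √(s₁²/n₁ + s₂²/n₂) = √(17.3²/40 + 11.4²/27) = 3.5065
df = 64.98 → 64 (Welch–Satterthwaite, rounded down)
t* = 1.295

CI: 31.10 ± 1.295 · 3.5065 = 31.10 ± 4.54 = (26.56, 35.64)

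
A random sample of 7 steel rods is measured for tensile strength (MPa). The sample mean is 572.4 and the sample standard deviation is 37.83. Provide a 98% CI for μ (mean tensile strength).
(527.46, 617.34)

t-interval (σ unknown):
df = n - 1 = 6
t* = 3.143 for 98% confidence

Margin of error = t* · s/√n = 3.143 · 37.83/√7 = 44.94

CI: (527.46, 617.34)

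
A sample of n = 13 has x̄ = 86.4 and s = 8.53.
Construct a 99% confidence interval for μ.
(79.17, 93.63)

t-interval (σ unknown):
df = n - 1 = 12
t* = 3.055 for 99% confidence

Margin of error = t* · s/√n = 3.055 · 8.53/√13 = 7.23

CI: (79.17, 93.63)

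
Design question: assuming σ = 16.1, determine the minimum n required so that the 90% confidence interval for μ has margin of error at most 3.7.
n ≥ 52

For margin E ≤ 3.7:
n ≥ (z* · σ / E)²
n ≥ (1.645 · 16.1 / 3.7)²
n ≥ 51.24

Minimum n = 52 (rounding up)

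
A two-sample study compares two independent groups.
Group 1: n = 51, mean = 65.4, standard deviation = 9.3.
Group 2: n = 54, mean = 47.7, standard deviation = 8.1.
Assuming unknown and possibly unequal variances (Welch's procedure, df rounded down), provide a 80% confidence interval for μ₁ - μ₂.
(15.50, 19.90)

Difference: x̄₁ - x̄₂ = 17.70
SE = √(s₁²/n₁ + s₂²/n₂) = √(9.3²/51 + 8.1²/54) = 1.7061
df = 99.25 → 99 (Welch–Satterthwaite, rounded down)
t* = 1.290

CI: 17.70 ± 1.290 · 1.7061 = 17.70 ± 2.20 = (15.50, 19.90)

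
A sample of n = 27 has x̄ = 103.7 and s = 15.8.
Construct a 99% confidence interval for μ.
(95.25, 112.15)

t-interval (σ unknown):
df = n - 1 = 26
t* = 2.779 for 99% confidence

Margin of error = t* · s/√n = 2.779 · 15.8/√27 = 8.45

CI: (95.25, 112.15)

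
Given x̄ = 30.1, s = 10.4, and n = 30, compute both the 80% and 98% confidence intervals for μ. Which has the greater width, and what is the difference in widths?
98% CI is wider by 4.37

df = 29
80% CI: t* = 1.311, (27.61, 32.59), width = 2 · t* · s/√n = 4.98
98% CI: t* = 2.462, (25.43, 34.77), width = 2 · t* · s/√n = 9.35

The 98% CI is wider by 9.35 - 4.98 = 4.37.
Higher confidence requires a wider interval.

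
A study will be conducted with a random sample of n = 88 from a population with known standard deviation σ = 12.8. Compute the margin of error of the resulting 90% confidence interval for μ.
Margin of error = 2.24

Margin of error = z* · σ/√n
= 1.645 · 12.8/√88
= 1.645 · 12.8/9.3808
= 2.24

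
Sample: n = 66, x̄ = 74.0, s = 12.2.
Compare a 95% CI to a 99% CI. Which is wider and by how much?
99% CI is wider by 1.97

df = 65
95% CI: t* = 1.997, (71.00, 77.00), width = 2 · t* · s/√n = 6.00
99% CI: t* = 2.654, (70.01, 77.99), width = 2 · t* · s/√n = 7.97

The 99% CI is wider by 7.97 - 6.00 = 1.97.
Higher confidence requires a wider interval.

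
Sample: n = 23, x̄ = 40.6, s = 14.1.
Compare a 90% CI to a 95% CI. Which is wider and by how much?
95% CI is wider by 2.10

df = 22
90% CI: t* = 1.717, (35.55, 45.65), width = 2 · t* · s/√n = 10.10
95% CI: t* = 2.074, (34.50, 46.70), width = 2 · t* · s/√n = 12.20

The 95% CI is wider by 12.20 - 10.10 = 2.10.
Higher confidence requires a wider interval.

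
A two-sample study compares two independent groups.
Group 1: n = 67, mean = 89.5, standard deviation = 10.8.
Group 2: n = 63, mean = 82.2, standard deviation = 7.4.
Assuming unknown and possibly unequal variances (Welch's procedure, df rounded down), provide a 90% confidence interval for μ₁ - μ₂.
(4.62, 9.98)

Difference: x̄₁ - x̄₂ = 7.30
SE = √(s₁²/n₁ + s₂²/n₂) = √(10.8²/67 + 7.4²/63) = 1.6156
df = 117.25 → 117 (Welch–Satterthwaite, rounded down)
t* = 1.658

CI: 7.30 ± 1.658 · 1.6156 = 7.30 ± 2.68 = (4.62, 9.98)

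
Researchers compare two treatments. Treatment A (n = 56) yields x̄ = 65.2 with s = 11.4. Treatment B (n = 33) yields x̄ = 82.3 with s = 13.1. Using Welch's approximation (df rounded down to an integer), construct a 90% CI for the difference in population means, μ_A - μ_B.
(-21.68, -12.52)

Difference: x̄₁ - x̄₂ = -17.10
SE = √(s₁²/n₁ + s₂²/n₂) = √(11.4²/56 + 13.1²/33) = 2.7424
df = 59.98 → 59 (Welch–Satterthwaite, rounded down)
t* = 1.671

CI: -17.10 ± 1.671 · 2.7424 = -17.10 ± 4.58 = (-21.68, -12.52)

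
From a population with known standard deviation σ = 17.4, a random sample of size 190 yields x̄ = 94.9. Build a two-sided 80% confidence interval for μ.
(93.28, 96.52)

z-interval (σ known):
z* = 1.282 for 80% confidence

Margin of error = z* · σ/√n = 1.282 · 17.4/√190 = 1.62

CI: (94.9 - 1.62, 94.9 + 1.62) = (93.28, 96.52)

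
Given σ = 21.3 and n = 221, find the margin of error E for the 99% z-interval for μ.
Margin of error = 3.69

Margin of error = z* · σ/√n
= 2.576 · 21.3/√221
= 2.576 · 21.3/14.8661
= 3.69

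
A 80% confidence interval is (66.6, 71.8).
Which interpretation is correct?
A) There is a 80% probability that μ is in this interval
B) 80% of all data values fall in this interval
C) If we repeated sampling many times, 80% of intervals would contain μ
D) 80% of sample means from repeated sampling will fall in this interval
C

A) Wrong — μ is fixed; the randomness lives in the interval, not in μ.
B) Wrong — a CI is about the parameter μ, not individual data values.
C) Correct — this is the frequentist long-run coverage interpretation.
D) Wrong — coverage applies to intervals containing μ, not to future x̄ values.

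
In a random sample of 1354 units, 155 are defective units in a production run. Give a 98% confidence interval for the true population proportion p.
(0.094, 0.135)

Proportion CI:
p̂ = 155/1354 = 0.11448
SE = √(p̂(1-p̂)/n) = √(0.11448 · 0.88552 / 1354) = 0.00865

z* = 2.326
Margin = z* · SE = 2.326 · 0.00865 = 0.0201

CI: 0.11448 ± 0.0201 = (0.094, 0.135)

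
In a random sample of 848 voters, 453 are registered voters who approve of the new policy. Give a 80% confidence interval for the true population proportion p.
(0.512, 0.556)

Proportion CI:
p̂ = 453/848 = 0.53420
SE = √(p̂(1-p̂)/n) = √(0.53420 · 0.46580 / 848) = 0.01713

z* = 1.282
Margin = z* · SE = 1.282 · 0.01713 = 0.0220

CI: 0.53420 ± 0.0220 = (0.512, 0.556)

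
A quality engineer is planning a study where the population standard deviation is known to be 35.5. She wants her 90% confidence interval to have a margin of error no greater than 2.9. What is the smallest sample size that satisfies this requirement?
n ≥ 406

For margin E ≤ 2.9:
n ≥ (z* · σ / E)²
n ≥ (1.645 · 35.5 / 2.9)²
n ≥ 405.50

Minimum n = 406 (rounding up)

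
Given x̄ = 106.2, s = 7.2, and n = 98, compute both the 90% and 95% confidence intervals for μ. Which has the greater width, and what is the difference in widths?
95% CI is wider by 0.47

df = 97
90% CI: t* = 1.661, (104.99, 107.41), width = 2 · t* · s/√n = 2.42
95% CI: t* = 1.985, (104.76, 107.64), width = 2 · t* · s/√n = 2.89

The 95% CI is wider by 2.89 - 2.42 = 0.47.
Higher confidence requires a wider interval.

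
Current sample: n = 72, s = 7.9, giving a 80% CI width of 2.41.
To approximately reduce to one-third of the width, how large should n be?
n ≈ 648

CI width ∝ 1/√n
To reduce width by factor 3, need √n to grow by 3 → need 3² = 9 times as many samples.

Current: n = 72, width = 2.41
New: n = 648, width ≈ 0.80

Width reduced by factor of 2.41/0.80 = 3.01.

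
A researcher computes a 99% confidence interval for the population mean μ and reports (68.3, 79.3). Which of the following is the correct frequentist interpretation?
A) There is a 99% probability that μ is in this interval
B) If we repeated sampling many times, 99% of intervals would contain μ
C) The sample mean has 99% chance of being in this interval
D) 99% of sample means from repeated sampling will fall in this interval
B

A) Wrong — μ is fixed; the randomness lives in the interval, not in μ.
B) Correct — this is the frequentist long-run coverage interpretation.
C) Wrong — x̄ is observed and sits in the interval by construction.
D) Wrong — coverage applies to intervals containing μ, not to future x̄ values.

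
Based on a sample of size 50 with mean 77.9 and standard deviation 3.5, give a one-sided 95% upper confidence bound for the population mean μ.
μ ≤ 78.73

Upper bound (one-sided):
t* = 1.677 (one-sided for 95%)
Upper bound = x̄ + t* · s/√n = 77.9 + 1.677 · 3.5/√50 = 78.73

We are 95% confident that μ ≤ 78.73.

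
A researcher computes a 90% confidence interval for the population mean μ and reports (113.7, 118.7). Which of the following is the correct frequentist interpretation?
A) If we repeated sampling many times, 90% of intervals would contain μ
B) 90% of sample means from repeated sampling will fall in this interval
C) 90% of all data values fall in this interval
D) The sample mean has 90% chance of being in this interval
A

A) Correct — this is the frequentist long-run coverage interpretation.
B) Wrong — coverage applies to intervals containing μ, not to future x̄ values.
C) Wrong — a CI is about the parameter μ, not individual data values.
D) Wrong — x̄ is observed and sits in the interval by construction.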